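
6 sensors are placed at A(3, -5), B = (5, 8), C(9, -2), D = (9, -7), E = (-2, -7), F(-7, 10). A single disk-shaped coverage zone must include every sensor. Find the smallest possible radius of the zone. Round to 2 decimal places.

11.67

The minimum enclosing circle of a finite set is fixed by two of the points (as a diameter) or three (as a circumcircle).
The farthest pair is D–F with squared distance 545. The circle on this segment as diameter has centre (1, 1.5) and r² = 545/4 = 136.25.
Check A: distance² to centre = 46.25 ≤ 136.25, so it lies inside.
All remaining points lie in this disk, and no smaller disk contains both endpoints, so this is the minimum enclosing circle.
r = √(136.25) ≈ 11.67.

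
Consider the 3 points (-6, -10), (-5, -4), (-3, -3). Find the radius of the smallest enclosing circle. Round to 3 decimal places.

3.808

Call the three points A, B, C in the order given.
Side lengths²: AB² = 37, AC² = 58, BC² = 5.
Since AC² = 58 ≥ 37 + 5 = 42, the angle opposite AC is not acute, so the smallest enclosing circle has AC as diameter.
Centre = midpoint of AC = (-4.5, -6.5), r² = 58/4 = 14.5.
r = √(14.5) ≈ 3.808.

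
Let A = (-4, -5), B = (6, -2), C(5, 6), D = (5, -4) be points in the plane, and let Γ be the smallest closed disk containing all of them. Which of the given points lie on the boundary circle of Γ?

A, C

The minimum enclosing circle of a finite set is fixed by two of the points (as a diameter) or three (as a circumcircle).
The farthest pair is A–C with squared distance 202. The circle on this segment as diameter has centre (0.5, 0.5) and r² = 202/4 = 50.5.
Check B: distance² to centre = 36.5 ≤ 50.5, so it lies inside.
All remaining points lie in this disk, and no smaller disk contains both endpoints, so this is the minimum enclosing circle.
The points at distance exactly r from the centre are A, C — 2 points.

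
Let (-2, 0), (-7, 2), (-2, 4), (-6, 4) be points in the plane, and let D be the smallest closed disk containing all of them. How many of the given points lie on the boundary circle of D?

By Welzl's lemma the MEC is supported by two points (diametrically opposite) or three points (on a circumcircle).
The minimum enclosing circle is determined by three boundary points: (-2, 0), (-7, 2), (-2, 4).
Their circumcentre is (-4.1, 2) with r² = 8.41.
The farthest remaining point (-6, 4) is at distance² 7.61 ≤ 8.41.
The points at distance exactly r from the centre are (-2, 0), (-7, 2), (-2, 4) — 3 points.

3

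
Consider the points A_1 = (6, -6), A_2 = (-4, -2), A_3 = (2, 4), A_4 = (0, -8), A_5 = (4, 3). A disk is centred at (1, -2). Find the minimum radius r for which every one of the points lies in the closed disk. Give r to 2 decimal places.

6.40

The required radius is the distance from (1, -2) to the farthest point.
Squared distances: 41, 25, 37, 37, 34.
Maximum is 41, attained at A_1.
r = √41 ≈ 6.40.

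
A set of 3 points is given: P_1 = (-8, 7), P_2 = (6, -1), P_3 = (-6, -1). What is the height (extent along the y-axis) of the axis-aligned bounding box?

max y = 7, min y = -1, so height = 8.

8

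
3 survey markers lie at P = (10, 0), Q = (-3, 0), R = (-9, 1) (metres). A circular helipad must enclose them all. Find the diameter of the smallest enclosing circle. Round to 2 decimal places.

Side lengths²: PQ² = 169, PR² = 362, QR² = 37.
Since PR² = 362 ≥ 169 + 37 = 206, the angle opposite PR is not acute, so the smallest enclosing circle has PR as diameter.
Centre = midpoint of PR = (0.5, 0.5), r² = 362/4 = 90.5.
Diameter = 2r = 2√(90.5) ≈ 19.03.

19.03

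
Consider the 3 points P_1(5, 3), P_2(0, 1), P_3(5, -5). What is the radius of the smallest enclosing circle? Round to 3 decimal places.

Side lengths²: P_1P_2² = 29, P_1P_3² = 64, P_2P_3² = 61.
Since P_1P_3² = 64 < 61 + 29 = 90, the triangle is acute, so the smallest enclosing circle is the circumcircle.
Circumcentre = (3.7, -1), r² = 17.69.
r = √(17.69) ≈ 4.206.

4.206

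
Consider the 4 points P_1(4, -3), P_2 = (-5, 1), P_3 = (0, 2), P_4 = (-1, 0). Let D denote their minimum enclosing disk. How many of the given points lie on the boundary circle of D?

2

The minimum enclosing circle of a finite set is fixed by two of the points (as a diameter) or three (as a circumcircle).
The farthest pair is P_1–P_2 with squared distance 97. The circle on this segment as diameter has centre (-0.5, -1) and r² = 97/4 = 24.25.
Check P_3: distance² to centre = 9.25 ≤ 24.25, so it lies inside.
All remaining points lie in this disk, and no smaller disk contains both endpoints, so this is the minimum enclosing circle.
The points at distance exactly r from the centre are P_1, P_2 — 2 points.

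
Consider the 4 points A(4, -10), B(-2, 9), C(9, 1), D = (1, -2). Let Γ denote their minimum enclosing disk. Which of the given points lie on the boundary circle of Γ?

By Welzl's lemma the MEC is supported by two points (diametrically opposite) or three points (on a circumcircle).
The farthest pair is A–B with squared distance 397. The circle on this segment as diameter has centre (1, -0.5) and r² = 397/4 = 99.25.
Check C: distance² to centre = 66.25 ≤ 99.25, so it lies inside.
All remaining points lie in this disk, and no smaller disk contains both endpoints, so this is the minimum enclosing circle.
The points at distance exactly r from the centre are A, B — 2 points.

A, B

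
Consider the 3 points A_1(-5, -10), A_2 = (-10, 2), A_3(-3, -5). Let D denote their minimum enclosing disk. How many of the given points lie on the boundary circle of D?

2

Side lengths²: A_1A_2² = 169, A_1A_3² = 29, A_2A_3² = 98.
Since A_1A_2² = 169 ≥ 98 + 29 = 127, the angle opposite A_1A_2 is not acute, so the smallest enclosing circle has A_1A_2 as diameter.
Centre = midpoint of A_1A_2 = (-7.5, -4), r² = 169/4 = 42.25.
The points at distance exactly r from the centre are A_1, A_2 — 2 points.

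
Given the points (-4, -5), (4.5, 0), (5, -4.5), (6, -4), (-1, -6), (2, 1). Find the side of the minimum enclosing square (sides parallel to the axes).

10

The bounding box has width 10 and height 7.
An axis-aligned square enclosing the set must have side ≥ max(width, height).
So the minimum side is max(10, 7) = 10.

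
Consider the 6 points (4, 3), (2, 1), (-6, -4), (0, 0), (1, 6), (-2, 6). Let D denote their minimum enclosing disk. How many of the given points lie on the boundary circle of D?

A smallest enclosing disk is always determined by at most three of the input points on its boundary.
The minimum enclosing circle is determined by three boundary points: (4, 3), (-6, -4), (1, 6).
Their circumcentre is (-55/34, 13/34) with r² = 22201/578.
The farthest remaining point (-2, 6) is at distance² 18325/578 ≤ 22201/578.
The points at distance exactly r from the centre are (4, 3), (-6, -4), (1, 6) — 3 points.

3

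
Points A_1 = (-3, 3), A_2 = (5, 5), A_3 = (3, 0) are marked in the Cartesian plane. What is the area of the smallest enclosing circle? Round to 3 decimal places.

53.778

Side lengths²: A_1A_2² = 68, A_1A_3² = 45, A_2A_3² = 29.
Since A_1A_2² = 68 < 45 + 29 = 74, the triangle is acute, so the smallest enclosing circle is the circumcircle.
Circumcentre = (13/12, 11/3), r² = 2465/144.
Area = π·r² = π·2465/144 ≈ 53.778.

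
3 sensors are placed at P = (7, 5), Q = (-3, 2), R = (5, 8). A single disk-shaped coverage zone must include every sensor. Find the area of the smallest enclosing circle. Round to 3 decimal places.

Side lengths²: PQ² = 109, PR² = 13, QR² = 100.
Since PQ² = 109 < 100 + 13 = 113, the triangle is acute, so the smallest enclosing circle is the circumcircle.
Circumcentre = (23/12, 34/9), r² = 35425/1296.
Area = π·r² = π·35425/1296 ≈ 85.873.

85.873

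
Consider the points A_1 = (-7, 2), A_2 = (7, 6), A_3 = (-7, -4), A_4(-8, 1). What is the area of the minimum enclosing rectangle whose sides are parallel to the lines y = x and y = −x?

In coordinates u = x + y, v = x − y the rectangle is axis-aligned; the map (x,y)→(u,v) scales areas by 2.
u-values: -5, 13, -11, -7; range = 13 − (-11) = 24.
v-values: -9, 1, -3, -9; range = 1 − (-9) = 10.
Area = (24 × 10) / 2 = 120.

120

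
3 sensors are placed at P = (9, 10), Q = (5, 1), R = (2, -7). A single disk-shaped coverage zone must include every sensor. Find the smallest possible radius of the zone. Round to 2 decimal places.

9.19

Side lengths²: PQ² = 97, PR² = 338, QR² = 73.
Since PR² = 338 ≥ 97 + 73 = 170, the angle opposite PR is not acute, so the smallest enclosing circle has PR as diameter.
Centre = midpoint of PR = (5.5, 1.5), r² = 338/4 = 84.5.
r = √(84.5) ≈ 9.19.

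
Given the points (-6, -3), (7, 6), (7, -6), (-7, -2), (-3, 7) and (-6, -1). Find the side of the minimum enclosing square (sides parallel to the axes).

14

The bounding box has width 14 and height 13.
An axis-aligned square enclosing the set must have side ≥ max(width, height).
So the minimum side is max(14, 13) = 14.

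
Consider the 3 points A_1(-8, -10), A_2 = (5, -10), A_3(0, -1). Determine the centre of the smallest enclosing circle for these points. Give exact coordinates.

Side lengths²: A_1A_2² = 169, A_1A_3² = 145, A_2A_3² = 106.
Since A_1A_2² = 169 < 145 + 106 = 251, the triangle is acute, so the smallest enclosing circle is the circumcircle.
Circumcentre = (-1.5, -139/18), r² = 7685/162.
Centre = (-1.5, -139/18).

(-1.5, -139/18)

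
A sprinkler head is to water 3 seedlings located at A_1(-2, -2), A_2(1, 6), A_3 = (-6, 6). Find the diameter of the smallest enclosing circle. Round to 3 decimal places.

9.552

Side lengths²: A_1A_2² = 73, A_1A_3² = 80, A_2A_3² = 49.
Since A_1A_3² = 80 < 73 + 49 = 122, the triangle is acute, so the smallest enclosing circle is the circumcircle.
Circumcentre = (-2.5, 2.75), r² = 22.8125.
Diameter = 2r = 2√(22.8125) ≈ 9.552.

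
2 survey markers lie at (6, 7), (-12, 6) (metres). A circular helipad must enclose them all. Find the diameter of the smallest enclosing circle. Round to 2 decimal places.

The smallest circle enclosing two points has them as diameter endpoints.
Centre = midpoint = (-3, 6.5); r² = |(6, 7)−(-12, 6)|²/4 = 325/4 = 81.25.
Diameter = 2r = 2√(81.25) ≈ 18.03.

18.03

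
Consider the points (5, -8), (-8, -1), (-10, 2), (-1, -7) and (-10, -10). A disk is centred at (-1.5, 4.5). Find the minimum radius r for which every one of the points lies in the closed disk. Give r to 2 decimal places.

16.81

The required radius is the distance from (-1.5, 4.5) to the farthest point.
Squared distances: 198.5, 72.5, 78.5, 132.5, 282.5.
Maximum is 282.5, attained at (-10, -10).
r = √(282.5) ≈ 16.81.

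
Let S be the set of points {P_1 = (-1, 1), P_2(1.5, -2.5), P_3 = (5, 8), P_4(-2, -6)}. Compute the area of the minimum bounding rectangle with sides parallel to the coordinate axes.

x ranges over [-2, 5], width 7.
y ranges over [-6, 8], height 14.
Area = 7 × 14 = 98.

98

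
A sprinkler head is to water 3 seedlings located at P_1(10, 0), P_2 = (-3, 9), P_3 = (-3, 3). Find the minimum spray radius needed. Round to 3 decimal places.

Side lengths²: P_1P_2² = 250, P_1P_3² = 178, P_2P_3² = 36.
Since P_1P_2² = 250 ≥ 178 + 36 = 214, the angle opposite P_1P_2 is not acute, so the smallest enclosing circle has P_1P_2 as diameter.
Centre = midpoint of P_1P_2 = (3.5, 4.5), r² = 250/4 = 62.5.
r = √(62.5) ≈ 7.906.

7.906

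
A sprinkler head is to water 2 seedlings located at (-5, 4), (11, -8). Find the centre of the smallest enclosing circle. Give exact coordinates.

The smallest circle enclosing two points has them as diameter endpoints.
Centre = midpoint = (3, -2); r² = |(-5, 4)−(11, -8)|²/4 = 400/4 = 100.
Centre = (3, -2).

(3, -2)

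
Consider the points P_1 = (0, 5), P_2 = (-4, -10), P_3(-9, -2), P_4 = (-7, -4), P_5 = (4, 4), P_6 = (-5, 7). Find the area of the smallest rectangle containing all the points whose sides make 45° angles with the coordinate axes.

In coordinates u = x + y, v = x − y the rectangle is axis-aligned; the map (x,y)→(u,v) scales areas by 2.
u-values: 5, -14, -11, -11, 8, 2; range = 8 − (-14) = 22.
v-values: -5, 6, -7, -3, 0, -12; range = 6 − (-12) = 18.
Area = (22 × 18) / 2 = 198.

198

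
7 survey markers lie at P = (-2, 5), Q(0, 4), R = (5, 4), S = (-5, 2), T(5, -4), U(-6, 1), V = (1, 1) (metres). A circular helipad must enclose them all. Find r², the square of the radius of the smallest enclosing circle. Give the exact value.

The minimum enclosing circle is determined by three boundary points: R, T, U.
Their circumcentre is (2/11, 0) with r² = 4745/121.
The farthest remaining point S is at distance² 3733/121 ≤ 4745/121.

4745/121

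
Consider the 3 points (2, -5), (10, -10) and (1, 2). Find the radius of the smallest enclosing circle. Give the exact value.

7.5

Call the three points A, B, C in the order given.
Side lengths²: AB² = 89, AC² = 50, BC² = 225.
Since BC² = 225 ≥ 89 + 50 = 139, the angle opposite BC is not acute, so the smallest enclosing circle has BC as diameter.
Centre = midpoint of BC = (5.5, -4), r² = 225/4 = 56.25.
r = √(56.25) = 7.5.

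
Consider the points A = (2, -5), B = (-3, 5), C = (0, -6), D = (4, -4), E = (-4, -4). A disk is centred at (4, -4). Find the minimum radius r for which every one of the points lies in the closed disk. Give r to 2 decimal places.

The required radius is the distance from (4, -4) to the farthest point.
Squared distances: 5, 130, 20, 0, 64.
Maximum is 130, attained at B.
r = √130 ≈ 11.40.

11.40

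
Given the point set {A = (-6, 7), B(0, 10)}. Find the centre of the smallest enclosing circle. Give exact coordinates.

The smallest circle enclosing two points has them as diameter endpoints.
Centre = midpoint = (-3, 8.5); r² = |AB|²/4 = 45/4 = 11.25.
Centre = (-3, 8.5).

(-3, 8.5)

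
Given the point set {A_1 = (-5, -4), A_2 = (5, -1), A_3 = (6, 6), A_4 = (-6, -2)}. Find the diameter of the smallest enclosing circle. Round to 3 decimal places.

The farthest pair is A_1–A_3 with squared distance 221. The circle on this segment as diameter has centre (0.5, 1) and r² = 221/4 = 55.25.
Check A_2: distance² to centre = 24.25 ≤ 55.25, so it lies inside.
All remaining points lie in this disk, and no smaller disk contains both endpoints, so this is the minimum enclosing circle.
Diameter = 2r = 2√(55.25) ≈ 14.866.

14.866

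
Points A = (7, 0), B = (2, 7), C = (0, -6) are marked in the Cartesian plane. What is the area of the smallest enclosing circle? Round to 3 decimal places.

135.874

Side lengths²: AB² = 74, AC² = 85, BC² = 173.
Since BC² = 173 ≥ 85 + 74 = 159, the angle opposite BC is not acute, so the smallest enclosing circle has BC as diameter.
Centre = midpoint of BC = (1, 0.5), r² = 173/4 = 43.25.
Area = π·r² = π·43.25 ≈ 135.874.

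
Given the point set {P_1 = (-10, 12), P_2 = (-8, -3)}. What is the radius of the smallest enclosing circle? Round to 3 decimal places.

7.566

The smallest circle enclosing two points has them as diameter endpoints.
Centre = midpoint = (-9, 4.5); r² = |P_1P_2|²/4 = 229/4 = 57.25.
r = √(57.25) ≈ 7.566.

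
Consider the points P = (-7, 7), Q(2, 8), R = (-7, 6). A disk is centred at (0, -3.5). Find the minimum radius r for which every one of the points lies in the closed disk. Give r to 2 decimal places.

The required radius is the distance from (0, -3.5) to the farthest point.
Squared distances: 159.25, 136.25, 139.25.
Maximum is 159.25, attained at P.
r = √(159.25) ≈ 12.62.

12.62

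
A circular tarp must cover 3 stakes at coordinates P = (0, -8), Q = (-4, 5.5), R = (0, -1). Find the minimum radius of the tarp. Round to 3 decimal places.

Side lengths²: PQ² = 198.25, PR² = 49, QR² = 58.25.
Since PQ² = 198.25 ≥ 58.25 + 49 = 107.25, the angle opposite PQ is not acute, so the smallest enclosing circle has PQ as diameter.
Centre = midpoint of PQ = (-2, -1.25), r² = 198.25/4 = 49.5625.
r = √(49.5625) ≈ 7.040.

7.040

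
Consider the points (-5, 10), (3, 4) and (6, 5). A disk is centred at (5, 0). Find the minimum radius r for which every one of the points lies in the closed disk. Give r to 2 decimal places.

14.14

The required radius is the distance from (5, 0) to the farthest point.
Squared distances: 200, 20, 26.
Maximum is 200, attained at (-5, 10).
r = √200 ≈ 14.14.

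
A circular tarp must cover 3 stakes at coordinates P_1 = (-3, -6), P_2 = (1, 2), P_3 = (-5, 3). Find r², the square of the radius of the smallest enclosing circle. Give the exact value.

Side lengths²: P_1P_2² = 80, P_1P_3² = 85, P_2P_3² = 37.
Since P_1P_3² = 85 < 80 + 37 = 117, the triangle is acute, so the smallest enclosing circle is the circumcircle.
Circumcentre = (-34/13, -31/26), r² = 15725/676.

15725/676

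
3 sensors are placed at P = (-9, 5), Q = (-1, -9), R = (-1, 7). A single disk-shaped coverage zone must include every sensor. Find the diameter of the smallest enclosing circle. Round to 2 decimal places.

16.62

Side lengths²: PQ² = 260, PR² = 68, QR² = 256.
Since PQ² = 260 < 256 + 68 = 324, the triangle is acute, so the smallest enclosing circle is the circumcircle.
Circumcentre = (-3.25, -1), r² = 69.0625.
Diameter = 2r = 2√(69.0625) ≈ 16.62.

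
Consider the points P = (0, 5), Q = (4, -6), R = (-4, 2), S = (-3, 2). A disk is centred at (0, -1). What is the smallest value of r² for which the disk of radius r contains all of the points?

41

The required radius is the distance from (0, -1) to the farthest point.
Squared distances: 36, 41, 25, 18.
Maximum is 41, attained at Q.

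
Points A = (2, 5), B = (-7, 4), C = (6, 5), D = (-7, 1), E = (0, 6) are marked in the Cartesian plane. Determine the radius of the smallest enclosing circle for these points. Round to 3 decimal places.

6.801

The farthest pair is C–D with squared distance 185. The circle on this segment as diameter has centre (-0.5, 3) and r² = 185/4 = 46.25.
Check A: distance² to centre = 10.25 ≤ 46.25, so it lies inside.
All remaining points lie in this disk, and no smaller disk contains both endpoints, so this is the minimum enclosing circle.
r = √(46.25) ≈ 6.801.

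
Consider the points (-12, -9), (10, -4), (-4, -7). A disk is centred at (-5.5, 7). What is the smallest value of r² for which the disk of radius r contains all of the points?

The required radius is the distance from (-5.5, 7) to the farthest point.
Squared distances: 298.25, 361.25, 198.25.
Maximum is 361.25, attained at (10, -4).

361.25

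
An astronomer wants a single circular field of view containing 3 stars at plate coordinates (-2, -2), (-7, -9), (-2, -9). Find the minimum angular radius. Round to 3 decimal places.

4.301

Call the three points A, B, C in the order given.
Side lengths²: AB² = 74, AC² = 49, BC² = 25.
Since AB² = 74 ≥ 49 + 25 = 74, the angle opposite AB is not acute, so the smallest enclosing circle has AB as diameter.
Centre = midpoint of AB = (-4.5, -5.5), r² = 74/4 = 18.5.
r = √(18.5) ≈ 4.301.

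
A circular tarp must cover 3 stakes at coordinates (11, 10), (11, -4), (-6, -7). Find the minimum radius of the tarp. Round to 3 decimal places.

Call the three points A, B, C in the order given.
Side lengths²: AB² = 196, AC² = 578, BC² = 298.
Since AC² = 578 ≥ 298 + 196 = 494, the angle opposite AC is not acute, so the smallest enclosing circle has AC as diameter.
Centre = midpoint of AC = (2.5, 1.5), r² = 578/4 = 144.5.
r = √(144.5) ≈ 12.021.

12.021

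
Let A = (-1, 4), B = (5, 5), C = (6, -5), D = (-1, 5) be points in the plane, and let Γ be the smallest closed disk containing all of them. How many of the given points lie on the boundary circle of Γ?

2

By Welzl's lemma the MEC is supported by two points (diametrically opposite) or three points (on a circumcircle).
The farthest pair is C–D with squared distance 149. The circle on this segment as diameter has centre (2.5, 0) and r² = 149/4 = 37.25.
Check A: distance² to centre = 28.25 ≤ 37.25, so it lies inside.
All remaining points lie in this disk, and no smaller disk contains both endpoints, so this is the minimum enclosing circle.
The points at distance exactly r from the centre are C, D — 2 points.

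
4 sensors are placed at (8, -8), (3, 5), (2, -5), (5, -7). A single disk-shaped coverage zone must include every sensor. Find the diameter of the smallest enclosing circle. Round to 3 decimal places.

By Welzl's lemma the MEC is supported by two points (diametrically opposite) or three points (on a circumcircle).
The farthest pair is (8, -8)–(3, 5) with squared distance 194. The circle on this segment as diameter has centre (5.5, -1.5) and r² = 194/4 = 48.5.
Check (2, -5): distance² to centre = 24.5 ≤ 48.5, so it lies inside.
All remaining points lie in this disk, and no smaller disk contains both endpoints, so this is the minimum enclosing circle.
Diameter = 2r = 2√(48.5) ≈ 13.928.

13.928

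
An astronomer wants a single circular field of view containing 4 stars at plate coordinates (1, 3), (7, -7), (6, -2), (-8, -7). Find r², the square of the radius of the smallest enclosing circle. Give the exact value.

By Welzl's lemma the MEC is supported by two points (diametrically opposite) or three points (on a circumcircle).
The minimum enclosing circle is determined by three boundary points: (1, 3), (7, -7), (-8, -7).
Their circumcentre is (-0.5, -4.7) with r² = 61.54.
The farthest remaining point (6, -2) is at distance² 49.54 ≤ 61.54.

61.54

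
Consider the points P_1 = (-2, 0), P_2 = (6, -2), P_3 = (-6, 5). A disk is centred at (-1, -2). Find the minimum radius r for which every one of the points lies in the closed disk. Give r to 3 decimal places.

The required radius is the distance from (-1, -2) to the farthest point.
Squared distances: 5, 49, 74.
Maximum is 74, attained at P_3.
r = √74 ≈ 8.602.

8.602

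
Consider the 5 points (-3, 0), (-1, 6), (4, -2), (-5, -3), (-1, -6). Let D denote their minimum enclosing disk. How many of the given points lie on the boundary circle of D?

2

By Welzl's lemma the MEC is supported by two points (diametrically opposite) or three points (on a circumcircle).
The farthest pair is (-1, 6)–(-1, -6) with squared distance 144. The circle on this segment as diameter has centre (-1, 0) and r² = 144/4 = 36.
Check (-3, 0): distance² to centre = 4 ≤ 36, so it lies inside.
All remaining points lie in this disk, and no smaller disk contains both endpoints, so this is the minimum enclosing circle.
The points at distance exactly r from the centre are (-1, 6), (-1, -6) — 2 points.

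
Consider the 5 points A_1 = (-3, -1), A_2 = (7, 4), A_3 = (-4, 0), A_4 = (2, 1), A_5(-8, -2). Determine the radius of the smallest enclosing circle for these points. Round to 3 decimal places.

The minimum enclosing circle of a finite set is fixed by two of the points (as a diameter) or three (as a circumcircle).
The farthest pair is A_2–A_5 with squared distance 261. The circle on this segment as diameter has centre (-0.5, 1) and r² = 261/4 = 65.25.
Check A_1: distance² to centre = 10.25 ≤ 65.25, so it lies inside.
All remaining points lie in this disk, and no smaller disk contains both endpoints, so this is the minimum enclosing circle.
r = √(65.25) ≈ 8.078.

8.078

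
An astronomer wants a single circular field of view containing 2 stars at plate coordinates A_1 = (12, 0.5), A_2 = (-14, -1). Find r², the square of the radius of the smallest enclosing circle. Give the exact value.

The smallest circle enclosing two points has them as diameter endpoints.
Centre = midpoint = (-1, -0.25); r² = |A_1A_2|²/4 = 678.25/4 = 169.5625.

169.5625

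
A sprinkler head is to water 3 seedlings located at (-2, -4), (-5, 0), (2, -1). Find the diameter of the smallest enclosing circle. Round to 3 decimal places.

7.071

Call the three points A, B, C in the order given.
Side lengths²: AB² = 25, AC² = 25, BC² = 50.
Since BC² = 50 ≥ 25 + 25 = 50, the angle opposite BC is not acute, so the smallest enclosing circle has BC as diameter.
Centre = midpoint of BC = (-1.5, -0.5), r² = 50/4 = 12.5.
Diameter = 2r = 2√(12.5) ≈ 7.071.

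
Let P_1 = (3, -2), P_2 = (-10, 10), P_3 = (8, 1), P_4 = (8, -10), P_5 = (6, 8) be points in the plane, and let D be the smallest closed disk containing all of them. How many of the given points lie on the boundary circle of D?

2

The farthest pair is P_2–P_4 with squared distance 724. The circle on this segment as diameter has centre (-1, 0) and r² = 724/4 = 181.
Check P_1: distance² to centre = 20 ≤ 181, so it lies inside.
All remaining points lie in this disk, and no smaller disk contains both endpoints, so this is the minimum enclosing circle.
The points at distance exactly r from the centre are P_2, P_4 — 2 points.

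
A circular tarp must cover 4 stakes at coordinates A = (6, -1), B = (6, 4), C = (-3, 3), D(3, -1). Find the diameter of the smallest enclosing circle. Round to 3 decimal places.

9.909

The minimum enclosing circle is determined by three boundary points: A, B, C.
Their circumcentre is (31/18, 1.5) with r² = 3977/162.
The farthest remaining point D is at distance² 1277/162 ≤ 3977/162.
Diameter = 2r = 2√(3977/162) ≈ 9.909.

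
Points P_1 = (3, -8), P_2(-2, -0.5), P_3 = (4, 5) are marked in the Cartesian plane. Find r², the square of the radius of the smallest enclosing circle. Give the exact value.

Side lengths²: P_1P_2² = 81.25, P_1P_3² = 170, P_2P_3² = 66.25.
Since P_1P_3² = 170 ≥ 81.25 + 66.25 = 147.5, the angle opposite P_1P_3 is not acute, so the smallest enclosing circle has P_1P_3 as diameter.
Centre = midpoint of P_1P_3 = (3.5, -1.5), r² = 170/4 = 42.5.

42.5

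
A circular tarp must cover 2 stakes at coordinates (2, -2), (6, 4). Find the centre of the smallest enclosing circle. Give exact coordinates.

(4, 1)

The smallest circle enclosing two points has them as diameter endpoints.
Centre = midpoint = (4, 1); r² = |(2, -2)−(6, 4)|²/4 = 52/4 = 13.
Centre = (4, 1).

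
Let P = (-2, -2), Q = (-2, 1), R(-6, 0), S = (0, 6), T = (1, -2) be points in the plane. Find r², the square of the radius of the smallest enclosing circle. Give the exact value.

The minimum enclosing circle of a finite set is fixed by two of the points (as a diameter) or three (as a circumcircle).
The minimum enclosing circle is determined by three boundary points: R, S, T.
Their circumcentre is (-31/18, 31/18) with r² = 3445/162.
The farthest remaining point P is at distance² 2257/162 ≤ 3445/162.

3445/162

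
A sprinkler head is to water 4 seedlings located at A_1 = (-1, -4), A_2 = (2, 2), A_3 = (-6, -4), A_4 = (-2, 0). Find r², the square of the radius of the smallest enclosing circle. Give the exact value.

25

A smallest enclosing disk is always determined by at most three of the input points on its boundary.
The farthest pair is A_2–A_3 with squared distance 100. The circle on this segment as diameter has centre (-2, -1) and r² = 100/4 = 25.
Check A_1: distance² to centre = 10 ≤ 25, so it lies inside.
All remaining points lie in this disk, and no smaller disk contains both endpoints, so this is the minimum enclosing circle.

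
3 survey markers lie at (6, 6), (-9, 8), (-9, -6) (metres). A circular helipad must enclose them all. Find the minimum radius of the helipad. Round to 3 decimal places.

Call the three points A, B, C in the order given.
Side lengths²: AB² = 229, AC² = 369, BC² = 196.
Since AC² = 369 < 229 + 196 = 425, the triangle is acute, so the smallest enclosing circle is the circumcircle.
Circumcentre = (-2.3, 1), r² = 93.89.
r = √(93.89) ≈ 9.690.

9.690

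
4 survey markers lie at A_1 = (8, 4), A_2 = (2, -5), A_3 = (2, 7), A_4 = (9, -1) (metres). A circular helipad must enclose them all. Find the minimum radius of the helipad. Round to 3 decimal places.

The minimum enclosing circle of a finite set is fixed by two of the points (as a diameter) or three (as a circumcircle).
The minimum enclosing circle is determined by three boundary points: A_2, A_3, A_4.
Their circumcentre is (45/14, 1) with r² = 7345/196.
The farthest remaining point A_1 is at distance² 6253/196 ≤ 7345/196.
r = √(7345/196) ≈ 6.122.

6.122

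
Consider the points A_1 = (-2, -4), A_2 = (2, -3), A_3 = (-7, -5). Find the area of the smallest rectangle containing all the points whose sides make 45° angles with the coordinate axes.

In coordinates u = x + y, v = x − y the rectangle is axis-aligned; the map (x,y)→(u,v) scales areas by 2.
u-values: -6, -1, -12; range = -1 − (-12) = 11.
v-values: 2, 5, -2; range = 5 − (-2) = 7.
Area = (11 × 7) / 2 = 38.5.

38.5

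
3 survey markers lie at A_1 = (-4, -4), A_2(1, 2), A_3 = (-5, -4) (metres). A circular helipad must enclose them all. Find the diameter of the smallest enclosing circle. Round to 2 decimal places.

Side lengths²: A_1A_2² = 61, A_1A_3² = 1, A_2A_3² = 72.
Since A_2A_3² = 72 ≥ 61 + 1 = 62, the angle opposite A_2A_3 is not acute, so the smallest enclosing circle has A_2A_3 as diameter.
Centre = midpoint of A_2A_3 = (-2, -1), r² = 72/4 = 18.
Diameter = 2r = 2√18 ≈ 8.49.

8.49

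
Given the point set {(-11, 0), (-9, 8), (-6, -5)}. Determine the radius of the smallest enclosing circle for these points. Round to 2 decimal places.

6.67

Call the three points A, B, C in the order given.
Side lengths²: AB² = 68, AC² = 50, BC² = 178.
Since BC² = 178 ≥ 68 + 50 = 118, the angle opposite BC is not acute, so the smallest enclosing circle has BC as diameter.
Centre = midpoint of BC = (-7.5, 1.5), r² = 178/4 = 44.5.
r = √(44.5) ≈ 6.67.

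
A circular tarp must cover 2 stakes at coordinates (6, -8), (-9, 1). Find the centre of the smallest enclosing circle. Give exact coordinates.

The smallest circle enclosing two points has them as diameter endpoints.
Centre = midpoint = (-1.5, -3.5); r² = |(6, -8)−(-9, 1)|²/4 = 306/4 = 76.5.
Centre = (-1.5, -3.5).

(-1.5, -3.5)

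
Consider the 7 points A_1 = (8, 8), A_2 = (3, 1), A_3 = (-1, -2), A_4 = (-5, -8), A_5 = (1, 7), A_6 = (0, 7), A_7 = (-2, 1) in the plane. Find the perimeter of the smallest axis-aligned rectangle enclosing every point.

Width = max x − min x = 8 − (-5) = 13.
Height = max y − min y = 8 − (-8) = 16.
Perimeter = 2(13 + 16) = 58.

58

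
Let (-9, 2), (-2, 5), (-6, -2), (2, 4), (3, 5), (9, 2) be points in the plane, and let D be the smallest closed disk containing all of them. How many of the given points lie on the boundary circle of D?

By Welzl's lemma the MEC is supported by two points (diametrically opposite) or three points (on a circumcircle).
The farthest pair is (-9, 2)–(9, 2) with squared distance 324. The circle on this segment as diameter has centre (0, 2) and r² = 324/4 = 81.
Check (-2, 5): distance² to centre = 13 ≤ 81, so it lies inside.
All remaining points lie in this disk, and no smaller disk contains both endpoints, so this is the minimum enclosing circle.
The points at distance exactly r from the centre are (-9, 2), (9, 2) — 2 points.

2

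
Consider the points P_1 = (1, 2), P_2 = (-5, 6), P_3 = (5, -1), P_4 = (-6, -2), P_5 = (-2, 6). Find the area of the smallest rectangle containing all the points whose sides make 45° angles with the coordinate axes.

In coordinates u = x + y, v = x − y the rectangle is axis-aligned; the map (x,y)→(u,v) scales areas by 2.
u-values: 3, 1, 4, -8, 4; range = 4 − (-8) = 12.
v-values: -1, -11, 6, -4, -8; range = 6 − (-11) = 17.
Area = (12 × 17) / 2 = 102.

102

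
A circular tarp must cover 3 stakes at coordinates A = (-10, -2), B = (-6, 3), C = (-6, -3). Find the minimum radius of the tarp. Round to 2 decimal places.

Side lengths²: AB² = 41, AC² = 17, BC² = 36.
Since AB² = 41 < 36 + 17 = 53, the triangle is acute, so the smallest enclosing circle is the circumcircle.
Circumcentre = (-7.375, 0), r² = 10.890625.
r = √(10.890625) ≈ 3.30.

3.30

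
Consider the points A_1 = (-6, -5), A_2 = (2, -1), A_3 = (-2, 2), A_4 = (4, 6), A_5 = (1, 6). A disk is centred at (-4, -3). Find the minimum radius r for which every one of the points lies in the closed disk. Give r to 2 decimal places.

12.04

The required radius is the distance from (-4, -3) to the farthest point.
Squared distances: 8, 40, 29, 145, 106.
Maximum is 145, attained at A_4.
r = √145 ≈ 12.04.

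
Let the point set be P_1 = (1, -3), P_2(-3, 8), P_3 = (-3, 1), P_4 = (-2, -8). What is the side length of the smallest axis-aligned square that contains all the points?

16

The bounding box has width 4 and height 16.
An axis-aligned square enclosing the set must have side ≥ max(width, height).
So the minimum side is max(4, 16) = 16.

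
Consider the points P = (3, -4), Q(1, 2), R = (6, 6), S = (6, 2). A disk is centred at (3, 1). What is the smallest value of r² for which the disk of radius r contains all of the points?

34

The required radius is the distance from (3, 1) to the farthest point.
Squared distances: 25, 5, 34, 10.
Maximum is 34, attained at R.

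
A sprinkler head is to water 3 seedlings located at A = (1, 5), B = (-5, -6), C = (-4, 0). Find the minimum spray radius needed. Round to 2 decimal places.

6.26

Side lengths²: AB² = 157, AC² = 50, BC² = 37.
Since AB² = 157 ≥ 50 + 37 = 87, the angle opposite AB is not acute, so the smallest enclosing circle has AB as diameter.
Centre = midpoint of AB = (-2, -0.5), r² = 157/4 = 39.25.
r = √(39.25) ≈ 6.26.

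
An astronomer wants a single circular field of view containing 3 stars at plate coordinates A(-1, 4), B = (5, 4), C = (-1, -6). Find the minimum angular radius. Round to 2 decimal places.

5.83

Side lengths²: AB² = 36, AC² = 100, BC² = 136.
Since BC² = 136 ≥ 100 + 36 = 136, the angle opposite BC is not acute, so the smallest enclosing circle has BC as diameter.
Centre = midpoint of BC = (2, -1), r² = 136/4 = 34.
r = √34 ≈ 5.83.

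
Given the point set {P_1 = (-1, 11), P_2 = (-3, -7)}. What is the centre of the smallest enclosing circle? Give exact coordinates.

The smallest circle enclosing two points has them as diameter endpoints.
Centre = midpoint = (-2, 2); r² = |P_1P_2|²/4 = 328/4 = 82.
Centre = (-2, 2).

(-2, 2)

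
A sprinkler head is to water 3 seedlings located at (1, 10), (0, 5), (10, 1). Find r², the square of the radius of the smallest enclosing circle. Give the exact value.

Call the three points A, B, C in the order given.
Side lengths²: AB² = 26, AC² = 162, BC² = 116.
Since AC² = 162 ≥ 116 + 26 = 142, the angle opposite AC is not acute, so the smallest enclosing circle has AC as diameter.
Centre = midpoint of AC = (5.5, 5.5), r² = 162/4 = 40.5.

40.5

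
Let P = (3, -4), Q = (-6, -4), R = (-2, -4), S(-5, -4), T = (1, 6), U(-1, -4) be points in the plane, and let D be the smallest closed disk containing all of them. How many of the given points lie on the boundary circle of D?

The minimum enclosing circle is determined by three boundary points: P, Q, T.
Their circumcentre is (-1.5, 0.3) with r² = 38.74.
The farthest remaining point S is at distance² 30.74 ≤ 38.74.
The points at distance exactly r from the centre are P, Q, T — 3 points.

3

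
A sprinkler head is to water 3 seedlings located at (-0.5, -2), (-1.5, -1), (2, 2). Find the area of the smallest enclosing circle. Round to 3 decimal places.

17.579

Call the three points A, B, C in the order given.
Side lengths²: AB² = 2, AC² = 22.25, BC² = 21.25.
Since AC² = 22.25 < 21.25 + 2 = 23.25, the triangle is acute, so the smallest enclosing circle is the circumcircle.
Circumcentre = (31/52, 5/52), r² = 7565/1352.
Area = π·r² = π·7565/1352 ≈ 17.579.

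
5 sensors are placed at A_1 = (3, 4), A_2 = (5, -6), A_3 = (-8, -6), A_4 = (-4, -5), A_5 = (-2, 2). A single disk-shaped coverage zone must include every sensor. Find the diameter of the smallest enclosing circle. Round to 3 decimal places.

By Welzl's lemma the MEC is supported by two points (diametrically opposite) or three points (on a circumcircle).
The minimum enclosing circle is determined by three boundary points: A_1, A_2, A_3.
Their circumcentre is (-1.5, -2.1) with r² = 57.46.
The farthest remaining point A_5 is at distance² 17.06 ≤ 57.46.
Diameter = 2r = 2√(57.46) ≈ 15.160.

15.160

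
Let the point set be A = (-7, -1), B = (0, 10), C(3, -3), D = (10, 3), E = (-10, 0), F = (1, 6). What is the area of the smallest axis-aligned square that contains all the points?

The bounding box has width 20 and height 13.
An axis-aligned square enclosing the set must have side ≥ max(width, height).
So the minimum side is max(20, 13) = 20.
Area = 20² = 400.

400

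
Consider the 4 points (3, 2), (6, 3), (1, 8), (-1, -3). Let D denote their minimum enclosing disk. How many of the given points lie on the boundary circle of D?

3

The minimum enclosing circle is determined by three boundary points: (6, 3), (1, 8), (-1, -3).
Their circumcentre is (11/26, 63/26) with r² = 10625/338.
The farthest remaining point (3, 2) is at distance² 2305/338 ≤ 10625/338.
The points at distance exactly r from the centre are (6, 3), (1, 8), (-1, -3) — 3 points.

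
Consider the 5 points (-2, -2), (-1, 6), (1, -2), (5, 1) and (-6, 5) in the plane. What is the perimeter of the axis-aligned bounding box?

Width = max x − min x = 5 − (-6) = 11.
Height = max y − min y = 6 − (-2) = 8.
Perimeter = 2(11 + 8) = 38.

38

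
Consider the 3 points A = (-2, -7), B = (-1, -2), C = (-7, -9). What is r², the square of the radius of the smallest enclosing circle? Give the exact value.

Side lengths²: AB² = 26, AC² = 29, BC² = 85.
Since BC² = 85 ≥ 29 + 26 = 55, the angle opposite BC is not acute, so the smallest enclosing circle has BC as diameter.
Centre = midpoint of BC = (-4, -5.5), r² = 85/4 = 21.25.

21.25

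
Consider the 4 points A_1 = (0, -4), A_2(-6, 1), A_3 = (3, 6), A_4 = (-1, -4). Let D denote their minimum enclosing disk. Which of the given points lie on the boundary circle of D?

The minimum enclosing circle of a finite set is fixed by two of the points (as a diameter) or three (as a circumcircle).
The minimum enclosing circle is determined by three boundary points: A_2, A_3, A_4.
Their circumcentre is (-3/7, 11/7) with r² = 1537/49.
The farthest remaining point A_1 is at distance² 1530/49 ≤ 1537/49.
The points at distance exactly r from the centre are A_2, A_3, A_4 — 3 points.

A_2, A_3, A_4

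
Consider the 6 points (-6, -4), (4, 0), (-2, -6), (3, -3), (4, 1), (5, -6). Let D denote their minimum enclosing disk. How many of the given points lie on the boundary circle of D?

3

A smallest enclosing disk is always determined by at most three of the input points on its boundary.
The minimum enclosing circle is determined by three boundary points: (-6, -4), (4, 1), (5, -6).
Their circumcentre is (-1/6, -19/6) with r² = 625/18.
The farthest remaining point (4, 0) is at distance² 493/18 ≤ 625/18.
The points at distance exactly r from the centre are (-6, -4), (4, 1), (5, -6) — 3 points.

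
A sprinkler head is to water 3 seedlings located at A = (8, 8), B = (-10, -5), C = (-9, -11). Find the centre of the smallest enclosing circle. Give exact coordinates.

Side lengths²: AB² = 493, AC² = 650, BC² = 37.
Since AC² = 650 ≥ 493 + 37 = 530, the angle opposite AC is not acute, so the smallest enclosing circle has AC as diameter.
Centre = midpoint of AC = (-0.5, -1.5), r² = 650/4 = 162.5.
Centre = (-0.5, -1.5).

(-0.5, -1.5)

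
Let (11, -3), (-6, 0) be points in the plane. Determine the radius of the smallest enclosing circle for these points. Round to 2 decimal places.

8.63

The smallest circle enclosing two points has them as diameter endpoints.
Centre = midpoint = (2.5, -1.5); r² = |(11, -3)−(-6, 0)|²/4 = 298/4 = 74.5.
r = √(74.5) ≈ 8.63.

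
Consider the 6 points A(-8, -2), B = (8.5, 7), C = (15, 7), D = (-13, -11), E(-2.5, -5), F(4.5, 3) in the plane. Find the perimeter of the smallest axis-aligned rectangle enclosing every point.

Width = max x − min x = 15 − (-13) = 28.
Height = max y − min y = 7 − (-11) = 18.
Perimeter = 2(28 + 18) = 92.

92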